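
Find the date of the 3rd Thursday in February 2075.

2075-02-21

February 2075 begins on a Friday, so the first Thursday is February 7 (6 days later).
The 3rd Thursday is 2 weeks later: 7 + 14 = 21.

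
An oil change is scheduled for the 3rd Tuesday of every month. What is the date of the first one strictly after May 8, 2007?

May 2007 starts on a Tuesday; its first Tuesday is the 1st, so the 3rd Tuesday is the 15th — May 15, 2007.
May 15, 2007 is after May 8, 2007, so that is the next one.

May 15, 2007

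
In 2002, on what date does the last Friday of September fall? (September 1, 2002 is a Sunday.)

September 2002 begins on a Sunday, so the first Friday is September 6 (5 days later).
September 2002 has 30 days. Adding weeks: 6, 13, 20, 27 — the last one ≤ 30 is the 27th.

September 27, 2002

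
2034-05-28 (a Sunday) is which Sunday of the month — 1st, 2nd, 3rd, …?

4th

Day 28 falls in week ⌈28/7⌉ of the month.
Days 1–7 hold the 1st Sunday, 8–14 the 2nd, 15–21 the 3rd, 22–28 the 4th, 29–31 the 5th.
28 is in the range for the 4th.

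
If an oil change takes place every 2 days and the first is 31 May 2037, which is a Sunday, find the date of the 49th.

4 September 2037

The 49th occurrence is 48 intervals after the first: 48 × 2 = 96 days after 31 May 2037.
May has 31 days — 0 days to the end of May leaves 96.
June has 30 days (66 left).
July has 31 days (35 left).
August has 31 days (4 left).
4 days into September → 4 September 2037.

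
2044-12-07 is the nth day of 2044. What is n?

342

Days in months before December: 31 + 29 + 31 + 30 + 31 + 30 + 31 + 31 + 30 + 31 + 30 = 335.
Plus 7 days into December → day 342.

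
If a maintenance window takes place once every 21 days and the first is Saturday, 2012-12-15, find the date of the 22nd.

2014-03-01

The 22nd occurrence is 21 intervals after the first: 21 × 21 = 441 days after 2012-12-15.
December has 31 days — 16 days to the end of December leaves 425.
2013 has 365 days (60 left).
January has 31 days (29 left).
February has 28 days (1 left).
1 day into March → 2014-03-01.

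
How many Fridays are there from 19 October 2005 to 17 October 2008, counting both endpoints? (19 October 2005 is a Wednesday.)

157

19 October 2005 is a Wednesday; the first Friday on or after it is 21 October 2005 (2 days later).
From 21 October 2005 to 17 October 2008: 71 + 365 + 365 + 291 = 1092 days (rest of 2005, 2006, 2007, to 17 October 2008 in 2008).
1092 ÷ 7 = 156 full weeks with remainder 0, so 156 more Fridays after the first → 157.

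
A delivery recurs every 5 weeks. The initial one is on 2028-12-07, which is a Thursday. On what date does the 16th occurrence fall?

The 16th occurrence is 15 intervals after the first: 15 × 35 = 525 days after 2028-12-07.
December has 31 days — 24 days to the end of December leaves 501.
2029 has 365 days (136 left).
January has 31 days (105 left).
February has 28 days (77 left).
March has 31 days (46 left).
April has 30 days (16 left).
16 days into May → 2030-05-16.

2030-05-16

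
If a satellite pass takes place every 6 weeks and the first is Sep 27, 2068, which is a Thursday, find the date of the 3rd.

The 3rd occurrence is 2 intervals after the first: 2 × 42 = 84 days after Sep 27, 2068.
Sep has 30 days — 3 days to the end of Sep leaves 81.
Oct has 31 days (50 left).
Nov has 30 days (20 left).
20 days into Dec → Dec 20, 2068.

Dec 20, 2068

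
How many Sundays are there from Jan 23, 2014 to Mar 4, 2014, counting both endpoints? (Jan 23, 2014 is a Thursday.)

6

Jan 23, 2014 is a Thursday; the first Sunday on or after it is Jan 26, 2014 (3 days later).
From Jan 26, 2014 to Mar 4, 2014: 5 + 28 + 4 = 37 days (rest of Jan, Feb, Mar).
37 ÷ 7 = 5 full weeks with remainder 2, so 5 more Sundays after the first → 6.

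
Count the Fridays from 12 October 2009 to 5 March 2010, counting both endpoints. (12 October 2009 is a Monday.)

21

12 October 2009 is a Monday; the first Friday on or after it is 16 October 2009 (4 days later).
From 16 October 2009 to 5 March 2010: 15 + 30 + 31 + 31 + 28 + 5 = 140 days (rest of October, November, December, January, February, March).
140 ÷ 7 = 20 full weeks with remainder 0, so 20 more Fridays after the first → 21.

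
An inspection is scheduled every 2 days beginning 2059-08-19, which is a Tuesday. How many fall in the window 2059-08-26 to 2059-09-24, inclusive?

15

Occurrences land 2·i days after 2059-08-19 for i = 0, 1, 2, …
2059-08-26 is 7 days after the start; 7 ÷ 2 = 3 remainder 1; since the remainder is 1, round up to i = 4. First occurrence in the window: #5 on 2059-08-27 (4×2 = 8 days in).
2059-09-24 is 36 days after the start; 36 ÷ 2 = 18 remainder 0. Last occurrence in the window: #19 on 2059-09-24.
Occurrences #5 through #19: 15 in total.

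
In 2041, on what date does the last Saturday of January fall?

January 26, 2041

The first Saturday of January 2041 is January 5.
January 2041 has 31 days. Adding weeks: 5, 12, 19, 26 — the last one ≤ 31 is the 26th.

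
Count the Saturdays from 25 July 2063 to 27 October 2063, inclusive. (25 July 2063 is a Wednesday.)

25 July 2063 is a Wednesday; the first Saturday on or after it is 28 July 2063 (3 days later).
From 28 July 2063 to 27 October 2063: 3 + 31 + 30 + 27 = 91 days (rest of July, August, September, October).
91 ÷ 7 = 13 full weeks with remainder 0, so 13 more Saturdays after the first → 14.

14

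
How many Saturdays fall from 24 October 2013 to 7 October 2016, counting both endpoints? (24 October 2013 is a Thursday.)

24 October 2013 is a Thursday; the first Saturday on or after it is 26 October 2013 (2 days later).
From 26 October 2013 to 7 October 2016: 66 + 365 + 365 + 281 = 1077 days (rest of 2013, 2014, 2015, to 7 October 2016 in 2016).
1077 ÷ 7 = 153 full weeks with remainder 6, so 153 more Saturdays after the first → 154.

154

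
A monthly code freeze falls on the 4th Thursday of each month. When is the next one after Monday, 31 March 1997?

24 April 1997

March 1997 starts on a Saturday; its first Thursday is the 6th, so the 4th Thursday is the 27th — 27 March 1997.
That is not after 31 March 1997, so look at April 1997.
April 1997 starts on a Tuesday; its first Thursday is the 3rd, so the 4th Thursday is the 24th — 24 April 1997.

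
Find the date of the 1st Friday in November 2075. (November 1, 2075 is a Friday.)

2075-11-01

November 2075 begins on a Friday, so the first Friday is November 1.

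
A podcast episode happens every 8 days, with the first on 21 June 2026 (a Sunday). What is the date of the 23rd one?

14 December 2026

The 23rd occurrence is 22 intervals after the first: 22 × 8 = 176 days after 21 June 2026.
June has 30 days — 9 days to the end of June leaves 167.
July has 31 days (136 left).
August has 31 days (105 left).
September has 30 days (75 left).
October has 31 days (44 left).
November has 30 days (14 left).
14 days into December → 14 December 2026.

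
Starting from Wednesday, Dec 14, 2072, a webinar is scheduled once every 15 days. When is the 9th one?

The 9th occurrence is 8 intervals after the first: 8 × 15 = 120 days after Dec 14, 2072.
Dec has 31 days — 17 days to the end of Dec leaves 103.
Jan has 31 days (72 left).
Feb has 28 days (44 left).
Mar has 31 days (13 left).
13 days into Apr → Apr 13, 2073.

Apr 13, 2073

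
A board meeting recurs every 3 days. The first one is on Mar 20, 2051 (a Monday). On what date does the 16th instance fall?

May 4, 2051

The 16th occurrence is 15 intervals after the first: 15 × 3 = 45 days after Mar 20, 2051.
Mar has 31 days — 11 days to the end of Mar leaves 34.
Apr has 30 days (4 left).
4 days into May → May 4, 2051.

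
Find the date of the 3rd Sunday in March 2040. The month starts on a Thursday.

March 18, 2040

March 2040 begins on a Thursday, so the first Sunday is March 4 (3 days later).
The 3rd Sunday is 2 weeks later: 4 + 14 = 18.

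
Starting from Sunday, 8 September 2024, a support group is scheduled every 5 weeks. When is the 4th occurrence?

The 4th occurrence is 3 intervals after the first: 3 × 35 = 105 days after 8 September 2024.
September has 30 days — 22 days to the end of September leaves 83.
October has 31 days (52 left).
November has 30 days (22 left).
22 days into December → 22 December 2024.

22 December 2024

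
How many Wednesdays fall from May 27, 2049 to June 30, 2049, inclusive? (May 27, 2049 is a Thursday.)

5

May 27, 2049 is a Thursday; the first Wednesday on or after it is June 2, 2049 (6 days later).
From June 2, 2049 to June 30, 2049 is 30 − 2 = 28 days.
28 ÷ 7 = 4 full weeks with remainder 0, so 4 more Wednesdays after the first → 5.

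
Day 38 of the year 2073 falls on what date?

January has 31 days (38 − 31 = 7 remain).
7 into February → February 7.

7 February 2073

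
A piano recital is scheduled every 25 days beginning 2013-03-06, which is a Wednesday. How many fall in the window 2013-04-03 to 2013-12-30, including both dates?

10

Occurrences land 25·i days after 2013-03-06 for i = 0, 1, 2, …
2013-04-03 is 28 days after the start; 28 ÷ 25 = 1 remainder 3; since the remainder is 3, round up to i = 2. First occurrence in the window: #3 on 2013-04-25 (2×25 = 50 days in).
2013-12-30 is 299 days after the start; 299 ÷ 25 = 11 remainder 24. Last occurrence in the window: #12 on 2013-12-06.
Occurrences #3 through #12: 10 in total.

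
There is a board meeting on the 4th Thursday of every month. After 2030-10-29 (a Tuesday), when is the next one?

2030-11-28

October 2030 starts on a Tuesday; its first Thursday is the 3rd, so the 4th Thursday is the 24th — 2030-10-24.
That is not after 2030-10-29, so look at November 2030.
November 2030 starts on a Friday; its first Thursday is the 7th, so the 4th Thursday is the 28th — 2030-11-28.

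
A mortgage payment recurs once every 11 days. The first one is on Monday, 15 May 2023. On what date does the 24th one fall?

The 24th occurrence is 23 intervals after the first: 23 × 11 = 253 days after 15 May 2023.
May has 31 days — 16 days to the end of May leaves 237.
June has 30 days (207 left).
July has 31 days (176 left).
August has 31 days (145 left).
September has 30 days (115 left).
October has 31 days (84 left).
November has 30 days (54 left).
December has 31 days (23 left).
23 days into January → 23 January 2024.

23 January 2024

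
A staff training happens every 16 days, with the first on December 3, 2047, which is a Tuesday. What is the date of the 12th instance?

The 12th occurrence is 11 intervals after the first: 11 × 16 = 176 days after December 3, 2047.
December has 31 days — 28 days to the end of December leaves 148.
January has 31 days (117 left).
February has 29 days (88 left).
March has 31 days (57 left).
April has 30 days (27 left).
27 days into May → May 27, 2048.

May 27, 2048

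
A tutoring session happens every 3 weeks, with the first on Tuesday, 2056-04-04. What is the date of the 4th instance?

2056-06-06

The 4th occurrence is 3 intervals after the first: 3 × 21 = 63 days after 2056-04-04.
April has 30 days — 26 days to the end of April leaves 37.
May has 31 days (6 left).
6 days into June → 2056-06-06.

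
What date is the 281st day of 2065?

2065-10-08

January has 31 days (281 − 31 = 250 remain).
February has 28 days (250 − 28 = 222 remain).
March has 31 days (222 − 31 = 191 remain).
April has 30 days (191 − 30 = 161 remain).
May has 31 days (161 − 31 = 130 remain).
June has 30 days (130 − 30 = 100 remain).
July has 31 days (100 − 31 = 69 remain).
August has 31 days (69 − 31 = 38 remain).
September has 30 days (38 − 30 = 8 remain).
8 into October → October 8.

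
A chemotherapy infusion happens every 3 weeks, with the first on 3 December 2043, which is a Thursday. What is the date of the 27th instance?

1 June 2045

The 27th occurrence is 26 intervals after the first: 26 × 21 = 546 days after 3 December 2043.
December has 31 days — 28 days to the end of December leaves 518.
2044 has 366 days (152 left).
January has 31 days (121 left).
February has 28 days (93 left).
March has 31 days (62 left).
April has 30 days (32 left).
May has 31 days (1 left).
1 day into June → 1 June 2045.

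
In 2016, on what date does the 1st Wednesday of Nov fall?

Nov 2016 begins on a Tuesday, so the first Wednesday is Nov 2 (1 day later).

Nov 2, 2016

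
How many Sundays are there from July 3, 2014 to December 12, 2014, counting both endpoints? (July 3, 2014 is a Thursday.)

July 3, 2014 is a Thursday; the first Sunday on or after it is July 6, 2014 (3 days later).
From July 6, 2014 to December 12, 2014: 25 + 31 + 30 + 31 + 30 + 12 = 159 days (rest of July, August, September, October, November, December).
159 ÷ 7 = 22 full weeks with remainder 5, so 22 more Sundays after the first → 23.

23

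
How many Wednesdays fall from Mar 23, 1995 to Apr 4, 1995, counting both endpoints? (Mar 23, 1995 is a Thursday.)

Mar 23, 1995 is a Thursday; the first Wednesday on or after it is Mar 29, 1995 (6 days later).
From Mar 29, 1995 to Apr 4, 1995: 2 + 4 = 6 days (rest of Mar, Apr).
6 ÷ 7 = 0 full weeks with remainder 6, so 0 more Wednesdays after the first → 1.

1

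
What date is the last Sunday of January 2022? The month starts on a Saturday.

January 2022 begins on a Saturday, so the first Sunday is January 2 (1 day later).
January 2022 has 31 days. Adding weeks: 2, 9, 16, 23, 30 — the last one ≤ 31 is the 30th.

30 January 2022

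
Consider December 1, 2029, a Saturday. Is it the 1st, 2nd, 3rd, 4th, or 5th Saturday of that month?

Day 1 falls in week ⌈1/7⌉ of the month.
Days 1–7 hold the 1st Saturday, 8–14 the 2nd, 15–21 the 3rd, 22–28 the 4th, 29–31 the 5th.
1 is in the range for the 1st.

1st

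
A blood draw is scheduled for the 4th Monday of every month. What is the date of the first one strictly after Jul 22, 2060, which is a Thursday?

Jul 2060 starts on a Thursday; its first Monday is the 5th, so the 4th Monday is the 26th — Jul 26, 2060.
Jul 26, 2060 is after Jul 22, 2060, so that is the next one.

Jul 26, 2060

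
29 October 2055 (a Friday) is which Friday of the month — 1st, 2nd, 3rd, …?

5th

Day 29 falls in week ⌈29/7⌉ of the month.
Days 1–7 hold the 1st Friday, 8–14 the 2nd, 15–21 the 3rd, 22–28 the 4th, 29–31 the 5th.
29 is in the range for the 5th.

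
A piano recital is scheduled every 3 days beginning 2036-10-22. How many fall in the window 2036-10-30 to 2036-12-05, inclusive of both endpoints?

12

Occurrences land 3·i days after 2036-10-22 for i = 0, 1, 2, …
2036-10-30 is 8 days after the start; 8 ÷ 3 = 2 remainder 2; since the remainder is 2, round up to i = 3. First occurrence in the window: #4 on 2036-10-31 (3×3 = 9 days in).
2036-12-05 is 44 days after the start; 44 ÷ 3 = 14 remainder 2. Last occurrence in the window: #15 on 2036-12-03.
Occurrences #4 through #15: 12 in total.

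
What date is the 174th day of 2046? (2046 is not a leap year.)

Jan has 31 days (174 − 31 = 143 remain).
Feb has 28 days (143 − 28 = 115 remain).
Mar has 31 days (115 − 31 = 84 remain).
Apr has 30 days (84 − 30 = 54 remain).
May has 31 days (54 − 31 = 23 remain).
23 into Jun → Jun 23.

Jun 23, 2046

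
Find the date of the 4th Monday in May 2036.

May 2036 begins on a Thursday, so the first Monday is May 5 (4 days later).
The 4th Monday is 3 weeks later: 5 + 21 = 26.

26 May 2036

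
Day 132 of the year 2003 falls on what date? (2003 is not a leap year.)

May 12, 2003

January has 31 days (132 − 31 = 101 remain).
February has 28 days (101 − 28 = 73 remain).
March has 31 days (73 − 31 = 42 remain).
April has 30 days (42 − 30 = 12 remain).
12 into May → May 12.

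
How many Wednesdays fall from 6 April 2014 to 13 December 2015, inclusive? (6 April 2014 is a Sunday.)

88

6 April 2014 is a Sunday; the first Wednesday on or after it is 9 April 2014 (3 days later).
From 9 April 2014 to 13 December 2015: 266 + 347 = 613 days (rest of 2014, to 13 December 2015 in 2015).
613 ÷ 7 = 87 full weeks with remainder 4, so 87 more Wednesdays after the first → 88.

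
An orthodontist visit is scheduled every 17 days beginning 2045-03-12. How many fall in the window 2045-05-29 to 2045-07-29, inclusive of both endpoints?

4

Occurrences land 17·i days after 2045-03-12 for i = 0, 1, 2, …
2045-05-29 is 78 days after the start; 78 ÷ 17 = 4 remainder 10; since the remainder is 10, round up to i = 5. First occurrence in the window: #6 on 2045-06-05 (5×17 = 85 days in).
2045-07-29 is 139 days after the start; 139 ÷ 17 = 8 remainder 3. Last occurrence in the window: #9 on 2045-07-26.
Occurrences #6 through #9: 4 in total.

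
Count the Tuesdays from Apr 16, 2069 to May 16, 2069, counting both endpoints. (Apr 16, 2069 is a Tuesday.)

Apr 16, 2069 is a Tuesday; the first Tuesday on or after it is Apr 16, 2069.
From Apr 16, 2069 to May 16, 2069: 14 + 16 = 30 days (rest of Apr, May).
30 ÷ 7 = 4 full weeks with remainder 2, so 4 more Tuesdays after the first → 5.

5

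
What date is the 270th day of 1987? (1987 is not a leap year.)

January has 31 days (270 − 31 = 239 remain).
February has 28 days (239 − 28 = 211 remain).
March has 31 days (211 − 31 = 180 remain).
April has 30 days (180 − 30 = 150 remain).
May has 31 days (150 − 31 = 119 remain).
June has 30 days (119 − 30 = 89 remain).
July has 31 days (89 − 31 = 58 remain).
August has 31 days (58 − 31 = 27 remain).
27 into September → September 27.

1987-09-27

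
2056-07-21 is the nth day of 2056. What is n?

Days in months before July: 31 + 29 + 31 + 30 + 31 + 30 = 182.
Plus 21 days into July → day 203.

203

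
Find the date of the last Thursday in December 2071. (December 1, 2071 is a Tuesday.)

December 2071 begins on a Tuesday, so the first Thursday is December 3 (2 days later).
December 2071 has 31 days. Adding weeks: 3, 10, 17, 24, 31 — the last one ≤ 31 is the 31st.

2071-12-31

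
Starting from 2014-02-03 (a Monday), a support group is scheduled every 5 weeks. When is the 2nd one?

2014-03-10

The 2nd occurrence is 1 interval after the first: 1 × 35 = 35 days after 2014-02-03.
February has 28 days — 25 days to the end of February leaves 10.
10 days into March → 2014-03-10.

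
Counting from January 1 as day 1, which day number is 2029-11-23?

327

Days in months before November: 31 + 28 + 31 + 30 + 31 + 30 + 31 + 31 + 30 + 31 = 304.
Plus 23 days into November → day 327.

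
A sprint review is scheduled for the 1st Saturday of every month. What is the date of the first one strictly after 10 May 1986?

May 1986 starts on a Thursday, so its 1st Saturday is 3 May 1986 (2 days in).
That is not after 10 May 1986, so look at June 1986.
June 1986 starts on a Sunday, so its 1st Saturday is 7 June 1986 (6 days in).

7 June 1986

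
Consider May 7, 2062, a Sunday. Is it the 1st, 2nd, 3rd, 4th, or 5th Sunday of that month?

Day 7 falls in week ⌈7/7⌉ of the month.
Days 1–7 hold the 1st Sunday, 8–14 the 2nd, 15–21 the 3rd, 22–28 the 4th, 29–31 the 5th.
7 is in the range for the 1st.

1st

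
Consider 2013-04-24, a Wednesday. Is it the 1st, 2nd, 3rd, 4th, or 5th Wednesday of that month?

4th

Day 24 falls in week ⌈24/7⌉ of the month.
Days 1–7 hold the 1st Wednesday, 8–14 the 2nd, 15–21 the 3rd, 22–28 the 4th, 29–31 the 5th.
24 is in the range for the 4th.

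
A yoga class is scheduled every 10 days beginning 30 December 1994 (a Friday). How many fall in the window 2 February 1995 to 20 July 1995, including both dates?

Occurrences land 10·i days after 30 December 1994 for i = 0, 1, 2, …
2 February 1995 is 34 days after the start; 34 ÷ 10 = 3 remainder 4; since the remainder is 4, round up to i = 4. First occurrence in the window: #5 on 8 February 1995 (4×10 = 40 days in).
20 July 1995 is 202 days after the start; 202 ÷ 10 = 20 remainder 2. Last occurrence in the window: #21 on 18 July 1995.
Occurrences #5 through #21: 17 in total.

17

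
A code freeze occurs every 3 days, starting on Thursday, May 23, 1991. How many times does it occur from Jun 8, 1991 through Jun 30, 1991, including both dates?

Occurrences land 3·i days after May 23, 1991 for i = 0, 1, 2, …
Jun 8, 1991 is 16 days after the start; 16 ÷ 3 = 5 remainder 1; since the remainder is 1, round up to i = 6. First occurrence in the window: #7 on Jun 10, 1991 (6×3 = 18 days in).
Jun 30, 1991 is 38 days after the start; 38 ÷ 3 = 12 remainder 2. Last occurrence in the window: #13 on Jun 28, 1991.
Occurrences #7 through #13: 7 in total.

7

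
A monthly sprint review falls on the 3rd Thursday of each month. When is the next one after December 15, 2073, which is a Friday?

December 21, 2073

December 2073 starts on a Friday; its first Thursday is the 7th, so the 3rd Thursday is the 21st — December 21, 2073.
December 21, 2073 is after December 15, 2073, so that is the next one.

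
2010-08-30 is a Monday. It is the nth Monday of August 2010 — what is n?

Day 30 falls in week ⌈30/7⌉ of the month.
Days 1–7 hold the 1st Monday, 8–14 the 2nd, 15–21 the 3rd, 22–28 the 4th, 29–31 the 5th.
30 is in the range for the 5th.

5th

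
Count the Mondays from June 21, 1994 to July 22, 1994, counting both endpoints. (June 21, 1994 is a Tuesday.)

4

June 21, 1994 is a Tuesday; the first Monday on or after it is June 27, 1994 (6 days later).
From June 27, 1994 to July 22, 1994: 3 + 22 = 25 days (rest of June, July).
25 ÷ 7 = 3 full weeks with remainder 4, so 3 more Mondays after the first → 4.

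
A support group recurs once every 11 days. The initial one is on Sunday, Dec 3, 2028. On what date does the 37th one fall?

The 37th occurrence is 36 intervals after the first: 36 × 11 = 396 days after Dec 3, 2028.
Dec has 31 days — 28 days to the end of Dec leaves 368.
Jan has 31 days (337 left).
Feb has 28 days (309 left).
Mar has 31 days (278 left).
Apr has 30 days (248 left).
May has 31 days (217 left).
Jun has 30 days (187 left).
Jul has 31 days (156 left).
Aug has 31 days (125 left).
Sep has 30 days (95 left).
Oct has 31 days (64 left).
Nov has 30 days (34 left).
Dec has 31 days (3 left).
3 days into Jan → Jan 3, 2030.

Jan 3, 2030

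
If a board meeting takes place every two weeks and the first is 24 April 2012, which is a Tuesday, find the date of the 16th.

The 16th occurrence is 15 intervals after the first: 15 × 14 = 210 days after 24 April 2012.
April has 30 days — 6 days to the end of April leaves 204.
May has 31 days (173 left).
June has 30 days (143 left).
July has 31 days (112 left).
August has 31 days (81 left).
September has 30 days (51 left).
October has 31 days (20 left).
20 days into November → 20 November 2012.

20 November 2012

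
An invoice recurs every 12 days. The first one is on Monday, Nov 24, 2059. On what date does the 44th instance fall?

The 44th occurrence is 43 intervals after the first: 43 × 12 = 516 days after Nov 24, 2059.
Nov has 30 days — 6 days to the end of Nov leaves 510.
From end of Nov to end of 2059 is 31 days (479 left).
2060 has 366 days (113 left).
Jan has 31 days (82 left).
Feb has 28 days (54 left).
Mar has 31 days (23 left).
23 days into Apr → Apr 23, 2061.

Apr 23, 2061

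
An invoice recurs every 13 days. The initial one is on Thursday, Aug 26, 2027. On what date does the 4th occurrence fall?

The 4th occurrence is 3 intervals after the first: 3 × 13 = 39 days after Aug 26, 2027.
Aug has 31 days — 5 days to the end of Aug leaves 34.
Sep has 30 days (4 left).
4 days into Oct → Oct 4, 2027.

Oct 4, 2027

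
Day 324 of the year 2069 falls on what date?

January has 31 days (324 − 31 = 293 remain).
February has 28 days (293 − 28 = 265 remain).
March has 31 days (265 − 31 = 234 remain).
April has 30 days (234 − 30 = 204 remain).
May has 31 days (204 − 31 = 173 remain).
June has 30 days (173 − 30 = 143 remain).
July has 31 days (143 − 31 = 112 remain).
August has 31 days (112 − 31 = 81 remain).
September has 30 days (81 − 30 = 51 remain).
October has 31 days (51 − 31 = 20 remain).
20 into November → November 20.

2069-11-20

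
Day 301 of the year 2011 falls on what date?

Oct 28, 2011

Jan has 31 days (301 − 31 = 270 remain).
Feb has 28 days (270 − 28 = 242 remain).
Mar has 31 days (242 − 31 = 211 remain).
Apr has 30 days (211 − 30 = 181 remain).
May has 31 days (181 − 31 = 150 remain).
Jun has 30 days (150 − 30 = 120 remain).
Jul has 31 days (120 − 31 = 89 remain).
Aug has 31 days (89 − 31 = 58 remain).
Sep has 30 days (58 − 30 = 28 remain).
28 into Oct → Oct 28.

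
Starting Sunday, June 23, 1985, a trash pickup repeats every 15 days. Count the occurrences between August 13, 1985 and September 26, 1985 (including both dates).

Occurrences land 15·i days after June 23, 1985 for i = 0, 1, 2, …
August 13, 1985 is 51 days after the start; 51 ÷ 15 = 3 remainder 6; since the remainder is 6, round up to i = 4. First occurrence in the window: #5 on August 22, 1985 (4×15 = 60 days in).
September 26, 1985 is 95 days after the start; 95 ÷ 15 = 6 remainder 5. Last occurrence in the window: #7 on September 21, 1985.
Occurrences #5 through #7: 3 in total.

3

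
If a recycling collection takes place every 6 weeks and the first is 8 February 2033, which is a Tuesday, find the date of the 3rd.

3 May 2033

The 3rd occurrence is 2 intervals after the first: 2 × 42 = 84 days after 8 February 2033.
February has 28 days — 20 days to the end of February leaves 64.
March has 31 days (33 left).
April has 30 days (3 left).
3 days into May → 3 May 2033.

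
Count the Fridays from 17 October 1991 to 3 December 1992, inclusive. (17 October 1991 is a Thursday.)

59

17 October 1991 is a Thursday; the first Friday on or after it is 18 October 1991 (1 day later).
From 18 October 1991 to 3 December 1992: 74 + 338 = 412 days (rest of 1991, to 3 December 1992 in 1992).
412 ÷ 7 = 58 full weeks with remainder 6, so 58 more Fridays after the first → 59.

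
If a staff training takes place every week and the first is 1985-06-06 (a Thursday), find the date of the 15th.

The 15th occurrence is 14 intervals after the first: 14 × 7 = 98 days after 1985-06-06.
June has 30 days — 24 days to the end of June leaves 74.
July has 31 days (43 left).
August has 31 days (12 left).
12 days into September → 1985-09-12.

1985-09-12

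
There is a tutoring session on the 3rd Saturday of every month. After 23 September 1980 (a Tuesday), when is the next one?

18 October 1980

September 1980 starts on a Monday; its first Saturday is the 6th, so the 3rd Saturday is the 20th — 20 September 1980.
That is not after 23 September 1980, so look at October 1980.
October 1980 starts on a Wednesday; its first Saturday is the 4th, so the 3rd Saturday is the 18th — 18 October 1980.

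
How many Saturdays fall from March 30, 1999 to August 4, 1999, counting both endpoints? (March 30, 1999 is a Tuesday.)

18

March 30, 1999 is a Tuesday; the first Saturday on or after it is April 3, 1999 (4 days later).
From April 3, 1999 to August 4, 1999: 27 + 31 + 30 + 31 + 4 = 123 days (rest of April, May, June, July, August).
123 ÷ 7 = 17 full weeks with remainder 4, so 17 more Saturdays after the first → 18.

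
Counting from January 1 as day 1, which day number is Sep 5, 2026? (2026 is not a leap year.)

248

Days in months before Sep: 31 + 28 + 31 + 30 + 31 + 30 + 31 + 31 = 243.
Plus 5 days into Sep → day 248.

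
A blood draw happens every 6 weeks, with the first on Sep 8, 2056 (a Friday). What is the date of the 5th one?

Feb 23, 2057

The 5th occurrence is 4 intervals after the first: 4 × 42 = 168 days after Sep 8, 2056.
Sep has 30 days — 22 days to the end of Sep leaves 146.
Oct has 31 days (115 left).
Nov has 30 days (85 left).
Dec has 31 days (54 left).
Jan has 31 days (23 left).
23 days into Feb → Feb 23, 2057.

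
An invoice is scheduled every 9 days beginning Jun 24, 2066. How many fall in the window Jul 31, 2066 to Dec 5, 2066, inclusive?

14

Occurrences land 9·i days after Jun 24, 2066 for i = 0, 1, 2, …
Jul 31, 2066 is 37 days after the start; 37 ÷ 9 = 4 remainder 1; since the remainder is 1, round up to i = 5. First occurrence in the window: #6 on Aug 8, 2066 (5×9 = 45 days in).
Dec 5, 2066 is 164 days after the start; 164 ÷ 9 = 18 remainder 2. Last occurrence in the window: #19 on Dec 3, 2066.
Occurrences #6 through #19: 14 in total.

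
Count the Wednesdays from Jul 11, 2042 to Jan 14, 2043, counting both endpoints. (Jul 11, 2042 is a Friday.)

Jul 11, 2042 is a Friday; the first Wednesday on or after it is Jul 16, 2042 (5 days later).
From Jul 16, 2042 to Jan 14, 2043: 15 + 31 + 30 + 31 + 30 + 31 + 14 = 182 days (rest of Jul, Aug, Sep, Oct, Nov, Dec, Jan).
182 ÷ 7 = 26 full weeks with remainder 0, so 26 more Wednesdays after the first → 27.

27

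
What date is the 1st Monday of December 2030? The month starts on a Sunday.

December 2, 2030

December 2030 begins on a Sunday, so the first Monday is December 2 (1 day later).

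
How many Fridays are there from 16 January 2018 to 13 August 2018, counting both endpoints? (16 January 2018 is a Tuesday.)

30

16 January 2018 is a Tuesday; the first Friday on or after it is 19 January 2018 (3 days later).
From 19 January 2018 to 13 August 2018: 12 + 28 + 31 + 30 + 31 + 30 + 31 + 13 = 206 days (rest of January, February, March, April, May, June, July, August).
206 ÷ 7 = 29 full weeks with remainder 3, so 29 more Fridays after the first → 30.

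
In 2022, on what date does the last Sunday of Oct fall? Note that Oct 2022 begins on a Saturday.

Oct 2022 begins on a Saturday, so the first Sunday is Oct 2 (1 day later).
Oct 2022 has 31 days. Adding weeks: 2, 9, 16, 23, 30 — the last one ≤ 31 is the 30th.

Oct 30, 2022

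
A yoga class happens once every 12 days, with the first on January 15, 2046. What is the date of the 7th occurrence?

The 7th occurrence is 6 intervals after the first: 6 × 12 = 72 days after January 15, 2046.
January has 31 days — 16 days to the end of January leaves 56.
February has 28 days (28 left).
28 days into March → March 28, 2046.

March 28, 2046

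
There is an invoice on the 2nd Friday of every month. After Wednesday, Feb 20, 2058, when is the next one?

Mar 8, 2058

Feb 2058 starts on a Friday; its first Friday is the 1st, so the 2nd Friday is the 8th — Feb 8, 2058.
That is not after Feb 20, 2058, so look at Mar 2058.
Mar 2058 starts on a Friday; its first Friday is the 1st, so the 2nd Friday is the 8th — Mar 8, 2058.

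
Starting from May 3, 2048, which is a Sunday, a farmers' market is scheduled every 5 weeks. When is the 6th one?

The 6th occurrence is 5 intervals after the first: 5 × 35 = 175 days after May 3, 2048.
May has 31 days — 28 days to the end of May leaves 147.
Jun has 30 days (117 left).
Jul has 31 days (86 left).
Aug has 31 days (55 left).
Sep has 30 days (25 left).
25 days into Oct → Oct 25, 2048.

Oct 25, 2048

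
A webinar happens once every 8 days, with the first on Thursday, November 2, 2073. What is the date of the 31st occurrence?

June 30, 2074

The 31st occurrence is 30 intervals after the first: 30 × 8 = 240 days after November 2, 2073.
November has 30 days — 28 days to the end of November leaves 212.
December has 31 days (181 left).
January has 31 days (150 left).
February has 28 days (122 left).
March has 31 days (91 left).
April has 30 days (61 left).
May has 31 days (30 left).
30 days into June → June 30, 2074.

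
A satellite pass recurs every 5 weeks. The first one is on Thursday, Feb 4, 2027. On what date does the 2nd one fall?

The 2nd occurrence is 1 interval after the first: 1 × 35 = 35 days after Feb 4, 2027.
Feb has 28 days — 24 days to the end of Feb leaves 11.
11 days into Mar → Mar 11, 2027.

Mar 11, 2027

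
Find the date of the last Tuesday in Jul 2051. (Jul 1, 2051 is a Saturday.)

Jul 2051 begins on a Saturday, so the first Tuesday is Jul 4 (3 days later).
Jul 2051 has 31 days. Adding weeks: 4, 11, 18, 25 — the last one ≤ 31 is the 25th.

Jul 25, 2051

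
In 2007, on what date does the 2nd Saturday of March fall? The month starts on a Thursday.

2007-03-10

March 2007 begins on a Thursday, so the first Saturday is March 3 (2 days later).
The 2nd Saturday is 1 weeks later: 3 + 7 = 10.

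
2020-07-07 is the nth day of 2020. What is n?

189

Days in months before July: 31 + 29 + 31 + 30 + 31 + 30 = 182.
Plus 7 days into July → day 189.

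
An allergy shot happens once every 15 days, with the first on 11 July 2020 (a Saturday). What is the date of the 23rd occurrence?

6 June 2021

The 23rd occurrence is 22 intervals after the first: 22 × 15 = 330 days after 11 July 2020.
July has 31 days — 20 days to the end of July leaves 310.
August has 31 days (279 left).
September has 30 days (249 left).
October has 31 days (218 left).
November has 30 days (188 left).
December has 31 days (157 left).
January has 31 days (126 left).
February has 28 days (98 left).
March has 31 days (67 left).
April has 30 days (37 left).
May has 31 days (6 left).
6 days into June → 6 June 2021.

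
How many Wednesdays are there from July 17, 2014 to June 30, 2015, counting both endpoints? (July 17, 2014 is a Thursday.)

49

July 17, 2014 is a Thursday; the first Wednesday on or after it is July 23, 2014 (6 days later).
From July 23, 2014 to June 30, 2015: 161 + 181 = 342 days (rest of 2014, to June 30, 2015 in 2015).
342 ÷ 7 = 48 full weeks with remainder 6, so 48 more Wednesdays after the first → 49.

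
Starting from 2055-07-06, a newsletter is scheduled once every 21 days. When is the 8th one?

2055-11-30

The 8th occurrence is 7 intervals after the first: 7 × 21 = 147 days after 2055-07-06.
July has 31 days — 25 days to the end of July leaves 122.
August has 31 days (91 left).
September has 30 days (61 left).
October has 31 days (30 left).
30 days into November → 2055-11-30.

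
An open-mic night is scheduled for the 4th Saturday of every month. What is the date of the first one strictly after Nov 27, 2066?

Nov 2066 starts on a Monday; its first Saturday is the 6th, so the 4th Saturday is the 27th — Nov 27, 2066.
That is not after Nov 27, 2066, so look at Dec 2066.
Dec 2066 starts on a Wednesday; its first Saturday is the 4th, so the 4th Saturday is the 25th — Dec 25, 2066.

Dec 25, 2066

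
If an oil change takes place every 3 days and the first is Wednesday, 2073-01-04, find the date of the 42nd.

2073-05-07

The 42nd occurrence is 41 intervals after the first: 41 × 3 = 123 days after 2073-01-04.
January has 31 days — 27 days to the end of January leaves 96.
February has 28 days (68 left).
March has 31 days (37 left).
April has 30 days (7 left).
7 days into May → 2073-05-07.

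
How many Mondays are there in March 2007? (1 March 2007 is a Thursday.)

4

1 March 2007 is a Thursday; the first Monday on or after it is 5 March 2007 (4 days later).
From 5 March 2007 to 31 March 2007 is 31 − 5 = 26 days.
26 ÷ 7 = 3 full weeks with remainder 5, so 3 more Mondays after the first → 4.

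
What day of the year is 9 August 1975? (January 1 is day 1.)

Days in months before August: 31 + 28 + 31 + 30 + 31 + 30 + 31 = 212.
Plus 9 days into August → day 221.

221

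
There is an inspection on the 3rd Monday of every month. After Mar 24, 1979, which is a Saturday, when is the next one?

Apr 16, 1979

Mar 1979 starts on a Thursday; its first Monday is the 5th, so the 3rd Monday is the 19th — Mar 19, 1979.
That is not after Mar 24, 1979, so look at Apr 1979.
Apr 1979 starts on a Sunday; its first Monday is the 2nd, so the 3rd Monday is the 16th — Apr 16, 1979.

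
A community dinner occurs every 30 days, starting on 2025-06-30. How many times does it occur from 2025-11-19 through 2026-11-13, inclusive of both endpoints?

12

Occurrences land 30·i days after 2025-06-30 for i = 0, 1, 2, …
2025-11-19 is 142 days after the start; 142 ÷ 30 = 4 remainder 22; since the remainder is 22, round up to i = 5. First occurrence in the window: #6 on 2025-11-27 (5×30 = 150 days in).
2026-11-13 is 501 days after the start; 501 ÷ 30 = 16 remainder 21. Last occurrence in the window: #17 on 2026-10-23.
Occurrences #6 through #17: 12 in total.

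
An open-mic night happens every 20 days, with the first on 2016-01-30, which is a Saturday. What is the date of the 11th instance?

The 11th occurrence is 10 intervals after the first: 10 × 20 = 200 days after 2016-01-30.
January has 31 days — 1 day to the end of January leaves 199.
February has 29 days (170 left).
March has 31 days (139 left).
April has 30 days (109 left).
May has 31 days (78 left).
June has 30 days (48 left).
July has 31 days (17 left).
17 days into August → 2016-08-17.

2016-08-17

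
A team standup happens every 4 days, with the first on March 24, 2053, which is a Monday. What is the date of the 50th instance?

The 50th occurrence is 49 intervals after the first: 49 × 4 = 196 days after March 24, 2053.
March has 31 days — 7 days to the end of March leaves 189.
April has 30 days (159 left).
May has 31 days (128 left).
June has 30 days (98 left).
July has 31 days (67 left).
August has 31 days (36 left).
September has 30 days (6 left).
6 days into October → October 6, 2053.

October 6, 2053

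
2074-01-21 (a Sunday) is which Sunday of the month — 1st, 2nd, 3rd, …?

3rd

Day 21 falls in week ⌈21/7⌉ of the month.
Days 1–7 hold the 1st Sunday, 8–14 the 2nd, 15–21 the 3rd, 22–28 the 4th, 29–31 the 5th.
21 is in the range for the 3rd.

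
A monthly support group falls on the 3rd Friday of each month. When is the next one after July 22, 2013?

July 2013 starts on a Monday; its first Friday is the 5th, so the 3rd Friday is the 19th — July 19, 2013.
That is not after July 22, 2013, so look at August 2013.
August 2013 starts on a Thursday; its first Friday is the 2nd, so the 3rd Friday is the 16th — August 16, 2013.

August 16, 2013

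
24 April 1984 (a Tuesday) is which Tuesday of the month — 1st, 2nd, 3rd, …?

Day 24 falls in week ⌈24/7⌉ of the month.
Days 1–7 hold the 1st Tuesday, 8–14 the 2nd, 15–21 the 3rd, 22–28 the 4th, 29–31 the 5th.
24 is in the range for the 4th.

4th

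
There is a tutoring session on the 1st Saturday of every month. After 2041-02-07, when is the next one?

2041-03-02

February 2041 starts on a Friday, so its 1st Saturday is 2041-02-02 (1 day in).
That is not after 2041-02-07, so look at March 2041.
March 2041 starts on a Friday, so its 1st Saturday is 2041-03-02 (1 day in).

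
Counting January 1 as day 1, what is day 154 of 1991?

3 June 1991

January has 31 days (154 − 31 = 123 remain).
February has 28 days (123 − 28 = 95 remain).
March has 31 days (95 − 31 = 64 remain).
April has 30 days (64 − 30 = 34 remain).
May has 31 days (34 − 31 = 3 remain).
3 into June → June 3.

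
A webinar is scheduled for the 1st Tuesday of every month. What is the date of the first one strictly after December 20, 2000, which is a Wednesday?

January 2, 2001

December 2000 starts on a Friday, so its 1st Tuesday is December 5, 2000 (4 days in).
That is not after December 20, 2000, so look at January 2001.
January 2001 starts on a Monday, so its 1st Tuesday is January 2, 2001 (1 day in).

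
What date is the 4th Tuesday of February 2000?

The first Tuesday of February 2000 is February 1.
The 4th Tuesday is 3 weeks later: 1 + 21 = 22.

22 February 2000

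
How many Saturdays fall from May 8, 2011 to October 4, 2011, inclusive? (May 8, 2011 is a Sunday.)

21

May 8, 2011 is a Sunday; the first Saturday on or after it is May 14, 2011 (6 days later).
From May 14, 2011 to October 4, 2011: 17 + 30 + 31 + 31 + 30 + 4 = 143 days (rest of May, June, July, August, September, October).
143 ÷ 7 = 20 full weeks with remainder 3, so 20 more Saturdays after the first → 21.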